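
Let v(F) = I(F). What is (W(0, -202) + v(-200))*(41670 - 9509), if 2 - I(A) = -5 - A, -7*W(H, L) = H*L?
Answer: -6207073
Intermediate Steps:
W(H, L) = -H*L/7
I(A) = 7 + A (I(A) = 2 - (-5 - A) = 2 + (5 + A) = 7 + A)
v(F) = 7 + F
(W(0, -202) + v(-200))*(41670 - 9509) = (-⅐*0*(-202) + (7 - 200))*(41670 - 9509) = (0 - 193)*32161 = -193*32161 = -6207073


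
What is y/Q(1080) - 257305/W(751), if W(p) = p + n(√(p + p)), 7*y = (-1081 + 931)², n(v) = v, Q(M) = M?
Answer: -1530455/4494 + 257305*√1502/562499 ≈ -322.83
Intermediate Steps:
y = 22500/7 (y = (-1081 + 931)²/7 = (⅐)*(-150)² = (⅐)*22500 = 22500/7 ≈ 3214.3)
W(p) = p + √2*√p (W(p) = p + √(p + p) = p + √(2*p) = p + √2*√p)
y/Q(1080) - 257305/W(751) = (22500/7)/1080 - 257305/(751 + √2*√751) = (22500/7)*(1/1080) - 257305/(751 + √1502) = 125/42 - 257305/(751 + √1502)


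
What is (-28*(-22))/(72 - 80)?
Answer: -77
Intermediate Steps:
(-28*(-22))/(72 - 80) = 616/(-8) = 616*(-1/8) = -77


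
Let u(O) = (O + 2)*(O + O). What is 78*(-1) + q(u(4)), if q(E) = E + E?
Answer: 18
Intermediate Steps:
u(O) = 2*O*(2 + O) (u(O) = (2 + O)*(2*O) = 2*O*(2 + O))
q(E) = 2*E
78*(-1) + q(u(4)) = 78*(-1) + 2*(2*4*(2 + 4)) = -78 + 2*(2*4*6) = -78 + 2*48 = -78 + 96 = 18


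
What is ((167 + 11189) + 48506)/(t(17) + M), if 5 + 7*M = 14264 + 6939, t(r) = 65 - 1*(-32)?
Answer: 419034/21877 ≈ 19.154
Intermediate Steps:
t(r) = 97 (t(r) = 65 + 32 = 97)
M = 21198/7 (M = -5/7 + (14264 + 6939)/7 = -5/7 + (⅐)*21203 = -5/7 + 3029 = 21198/7 ≈ 3028.3)
((167 + 11189) + 48506)/(t(17) + M) = ((167 + 11189) + 48506)/(97 + 21198/7) = (11356 + 48506)/(21877/7) = 59862*(7/21877) = 419034/21877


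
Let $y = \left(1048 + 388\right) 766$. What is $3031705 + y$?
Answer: $4131681$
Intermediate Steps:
$y = 1099976$ ($y = 1436 \cdot 766 = 1099976$)
$3031705 + y = 3031705 + 1099976 = 4131681$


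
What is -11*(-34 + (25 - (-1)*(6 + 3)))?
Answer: 0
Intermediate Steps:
-11*(-34 + (25 - (-1)*(6 + 3))) = -11*(-34 + (25 - (-1)*9)) = -11*(-34 + (25 - 1*(-9))) = -11*(-34 + (25 + 9)) = -11*(-34 + 34) = -11*0 = 0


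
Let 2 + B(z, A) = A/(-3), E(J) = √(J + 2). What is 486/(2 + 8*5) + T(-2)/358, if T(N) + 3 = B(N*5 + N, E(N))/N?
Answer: 14492/1253 ≈ 11.566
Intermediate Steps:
E(J) = √(2 + J)
B(z, A) = -2 - A/3 (B(z, A) = -2 + A/(-3) = -2 + A*(-⅓) = -2 - A/3)
T(N) = -3 + (-2 - √(2 + N)/3)/N
486/(2 + 8*5) + T(-2)/358 = 486/(2 + 8*5) + ((⅓)*(-6 - √(2 - 2) - 9*(-2))/(-2))/358 = 486/(2 + 40) + ((⅓)*(-½)*(-6 - √0 + 18))*(1/358) = 486/42 + ((⅓)*(-½)*(-6 - 1*0 + 18))*(1/358) = 486*(1/42) + ((⅓)*(-½)*(-6 + 0 + 18))*(1/358) = 81/7 + ((⅓)*(-½)*12)*(1/358) = 81/7 - 2*1/358 = 81/7 - 1/179 = 14492/1253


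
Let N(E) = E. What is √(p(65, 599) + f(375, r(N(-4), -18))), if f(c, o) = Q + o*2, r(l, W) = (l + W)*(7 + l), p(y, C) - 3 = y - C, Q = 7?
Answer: 4*I*√41 ≈ 25.612*I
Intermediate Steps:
p(y, C) = 3 + y - C (p(y, C) = 3 + (y - C) = 3 + y - C)
r(l, W) = (7 + l)*(W + l) (r(l, W) = (W + l)*(7 + l) = (7 + l)*(W + l))
f(c, o) = 7 + 2*o (f(c, o) = 7 + o*2 = 7 + 2*o)
√(p(65, 599) + f(375, r(N(-4), -18))) = √((3 + 65 - 1*599) + (7 + 2*((-4)² + 7*(-18) + 7*(-4) - 18*(-4)))) = √((3 + 65 - 599) + (7 + 2*(16 - 126 - 28 + 72))) = √(-531 + (7 + 2*(-66))) = √(-531 + (7 - 132)) = √(-531 - 125) = √(-656) = 4*I*√41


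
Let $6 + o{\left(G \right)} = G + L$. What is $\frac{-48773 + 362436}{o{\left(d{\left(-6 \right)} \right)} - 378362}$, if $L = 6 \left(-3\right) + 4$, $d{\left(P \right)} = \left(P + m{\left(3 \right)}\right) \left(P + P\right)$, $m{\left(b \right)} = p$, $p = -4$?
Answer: $- \frac{313663}{378262} \approx -0.82922$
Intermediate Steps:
$m{\left(b \right)} = -4$
$d{\left(P \right)} = 2 P \left(-4 + P\right)$ ($d{\left(P \right)} = \left(P - 4\right) \left(P + P\right) = \left(-4 + P\right) 2 P = 2 P \left(-4 + P\right)$)
$L = -14$ ($L = -18 + 4 = -14$)
$o{\left(G \right)} = -20 + G$ ($o{\left(G \right)} = -6 + \left(G - 14\right) = -6 + \left(-14 + G\right) = -20 + G$)
$\frac{-48773 + 362436}{o{\left(d{\left(-6 \right)} \right)} - 378362} = \frac{-48773 + 362436}{\left(-20 + 2 \left(-6\right) \left(-4 - 6\right)\right) - 378362} = \frac{313663}{\left(-20 + 2 \left(-6\right) \left(-10\right)\right) - 378362} = \frac{313663}{\left(-20 + 120\right) - 378362} = \frac{313663}{100 - 378362} = \frac{313663}{-378262} = 313663 \left(- \frac{1}{378262}\right) = - \frac{313663}{378262}$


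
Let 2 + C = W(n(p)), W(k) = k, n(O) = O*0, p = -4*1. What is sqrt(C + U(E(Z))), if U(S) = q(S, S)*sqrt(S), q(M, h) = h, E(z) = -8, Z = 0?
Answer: sqrt(-2 - 16*I*sqrt(2)) ≈ 3.2184 - 3.5154*I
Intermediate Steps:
p = -4
n(O) = 0
U(S) = S**(3/2) (U(S) = S*sqrt(S) = S**(3/2))
C = -2 (C = -2 + 0 = -2)
sqrt(C + U(E(Z))) = sqrt(-2 + (-8)**(3/2)) = sqrt(-2 - 16*I*sqrt(2))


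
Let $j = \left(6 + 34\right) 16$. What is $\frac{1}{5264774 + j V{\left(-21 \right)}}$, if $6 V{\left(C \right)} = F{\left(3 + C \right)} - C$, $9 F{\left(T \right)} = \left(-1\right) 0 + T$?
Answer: $\frac{3}{15800402} \approx 1.8987 \cdot 10^{-7}$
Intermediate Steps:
$F{\left(T \right)} = \frac{T}{9}$ ($F{\left(T \right)} = \frac{\left(-1\right) 0 + T}{9} = \frac{0 + T}{9} = \frac{T}{9}$)
$j = 640$ ($j = 40 \cdot 16 = 640$)
$V{\left(C \right)} = \frac{1}{18} - \frac{4 C}{27}$ ($V{\left(C \right)} = \frac{\frac{3 + C}{9} - C}{6} = \frac{\left(\frac{1}{3} + \frac{C}{9}\right) - C}{6} = \frac{\frac{1}{3} - \frac{8 C}{9}}{6} = \frac{1}{18} - \frac{4 C}{27}$)
$\frac{1}{5264774 + j V{\left(-21 \right)}} = \frac{1}{5264774 + 640 \left(\frac{1}{18} - - \frac{28}{9}\right)} = \frac{1}{5264774 + 640 \left(\frac{1}{18} + \frac{28}{9}\right)} = \frac{1}{5264774 + 640 \cdot \frac{19}{6}} = \frac{1}{5264774 + \frac{6080}{3}} = \frac{1}{\frac{15800402}{3}} = \frac{3}{15800402}$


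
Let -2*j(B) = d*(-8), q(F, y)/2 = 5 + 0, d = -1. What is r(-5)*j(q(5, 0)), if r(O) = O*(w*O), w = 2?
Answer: -200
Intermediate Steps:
q(F, y) = 10 (q(F, y) = 2*(5 + 0) = 2*5 = 10)
j(B) = -4 (j(B) = -(-1)*(-8)/2 = -1/2*8 = -4)
r(O) = 2*O**2 (r(O) = O*(2*O) = 2*O**2)
r(-5)*j(q(5, 0)) = (2*(-5)**2)*(-4) = (2*25)*(-4) = 50*(-4) = -200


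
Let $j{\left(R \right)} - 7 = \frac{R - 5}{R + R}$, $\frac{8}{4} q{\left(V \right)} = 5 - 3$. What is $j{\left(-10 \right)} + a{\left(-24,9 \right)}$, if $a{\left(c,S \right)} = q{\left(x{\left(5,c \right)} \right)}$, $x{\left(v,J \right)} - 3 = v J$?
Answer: $\frac{35}{4} \approx 8.75$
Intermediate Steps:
$x{\left(v,J \right)} = 3 + J v$ ($x{\left(v,J \right)} = 3 + v J = 3 + J v$)
$q{\left(V \right)} = 1$ ($q{\left(V \right)} = \frac{5 - 3}{2} = \frac{1}{2} \cdot 2 = 1$)
$j{\left(R \right)} = 7 + \frac{-5 + R}{2 R}$ ($j{\left(R \right)} = 7 + \frac{R - 5}{R + R} = 7 + \frac{-5 + R}{2 R}$)
$a{\left(c,S \right)} = 1$
$j{\left(-10 \right)} + a{\left(-24,9 \right)} = \frac{5 \left(-1 + 3 \left(-10\right)\right)}{2 \left(-10\right)} + 1 = \frac{5}{2} \left(- \frac{1}{10}\right) \left(-1 - 30\right) + 1 = \frac{5}{2} \left(- \frac{1}{10}\right) \left(-31\right) + 1 = \frac{31}{4} + 1 = \frac{35}{4}$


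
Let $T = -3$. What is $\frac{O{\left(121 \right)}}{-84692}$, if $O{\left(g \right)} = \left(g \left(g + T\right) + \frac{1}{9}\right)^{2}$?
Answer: $- \frac{16513021009}{6860052} \approx -2407.1$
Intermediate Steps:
$O{\left(g \right)} = \left(\frac{1}{9} + g \left(-3 + g\right)\right)^{2}$ ($O{\left(g \right)} = \left(g \left(g - 3\right) + \frac{1}{9}\right)^{2} = \left(g \left(-3 + g\right) + \frac{1}{9}\right)^{2} = \left(\frac{1}{9} + g \left(-3 + g\right)\right)^{2}$)
$\frac{O{\left(121 \right)}}{-84692} = \frac{\frac{1}{81} \left(1 - 3267 + 9 \cdot 121^{2}\right)^{2}}{-84692} = \frac{\left(1 - 3267 + 9 \cdot 14641\right)^{2}}{81} \left(- \frac{1}{84692}\right) = \frac{\left(1 - 3267 + 131769\right)^{2}}{81} \left(- \frac{1}{84692}\right) = \frac{128503^{2}}{81} \left(- \frac{1}{84692}\right) = \frac{1}{81} \cdot 16513021009 \left(- \frac{1}{84692}\right) = \frac{16513021009}{81} \left(- \frac{1}{84692}\right) = - \frac{16513021009}{6860052}$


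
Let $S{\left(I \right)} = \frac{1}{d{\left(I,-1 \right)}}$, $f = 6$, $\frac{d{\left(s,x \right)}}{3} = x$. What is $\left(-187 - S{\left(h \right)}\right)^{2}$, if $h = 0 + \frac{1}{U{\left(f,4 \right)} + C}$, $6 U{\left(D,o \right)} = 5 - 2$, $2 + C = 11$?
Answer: $\frac{313600}{9} \approx 34844.0$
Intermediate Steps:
$C = 9$ ($C = -2 + 11 = 9$)
$d{\left(s,x \right)} = 3 x$
$U{\left(D,o \right)} = \frac{1}{2}$ ($U{\left(D,o \right)} = \frac{5 - 2}{6} = \frac{1}{6} \cdot 3 = \frac{1}{2}$)
$h = \frac{2}{19}$ ($h = 0 + \frac{1}{\frac{1}{2} + 9} = 0 + \frac{1}{\frac{19}{2}} = 0 + \frac{2}{19} = \frac{2}{19} \approx 0.10526$)
$S{\left(I \right)} = - \frac{1}{3}$ ($S{\left(I \right)} = \frac{1}{3 \left(-1\right)} = \frac{1}{-3} = - \frac{1}{3}$)
$\left(-187 - S{\left(h \right)}\right)^{2} = \left(-187 - - \frac{1}{3}\right)^{2} = \left(-187 + \frac{1}{3}\right)^{2} = \left(- \frac{560}{3}\right)^{2} = \frac{313600}{9}$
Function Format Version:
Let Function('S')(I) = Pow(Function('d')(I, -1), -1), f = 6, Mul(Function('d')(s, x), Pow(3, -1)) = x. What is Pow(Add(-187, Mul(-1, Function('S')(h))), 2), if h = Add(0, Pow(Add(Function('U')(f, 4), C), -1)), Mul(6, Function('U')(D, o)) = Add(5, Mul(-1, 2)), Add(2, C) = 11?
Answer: Rational(313600, 9) ≈ 34844.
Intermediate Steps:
C = 9 (C = Add(-2, 11) = 9)
Function('d')(s, x) = Mul(3, x)
Function('U')(D, o) = Rational(1, 2) (Function('U')(D, o) = Mul(Rational(1, 6), Add(5, Mul(-1, 2))) = Mul(Rational(1, 6), Add(5, -2)) = Mul(Rational(1, 6), 3) = Rational(1, 2))
h = Rational(2, 19) (h = Add(0, Pow(Add(Rational(1, 2), 9), -1)) = Add(0, Pow(Rational(19, 2), -1)) = Add(0, Rational(2, 19)) = Rational(2, 19) ≈ 0.10526)
Function('S')(I) = Rational(-1, 3) (Function('S')(I) = Pow(Mul(3, -1), -1) = Pow(-3, -1) = Rational(-1, 3))
Pow(Add(-187, Mul(-1, Function('S')(h))), 2) = Pow(Add(-187, Mul(-1, Rational(-1, 3))), 2) = Pow(Add(-187, Rational(1, 3)), 2) = Pow(Rational(-560, 3), 2) = Rational(313600, 9)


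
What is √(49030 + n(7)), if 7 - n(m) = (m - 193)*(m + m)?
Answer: √51641 ≈ 227.25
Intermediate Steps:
n(m) = 7 - 2*m*(-193 + m) (n(m) = 7 - (m - 193)*(m + m) = 7 - (-193 + m)*2*m = 7 - 2*m*(-193 + m))
√(49030 + n(7)) = √(49030 + (7 - 2*7² + 386*7)) = √(49030 + (7 - 2*49 + 2702)) = √(49030 + (7 - 98 + 2702)) = √(49030 + 2611) = √51641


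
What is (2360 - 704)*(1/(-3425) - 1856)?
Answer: -10526862456/3425 ≈ -3.0735e+6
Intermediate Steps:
(2360 - 704)*(1/(-3425) - 1856) = 1656*(-1/3425 - 1856) = 1656*(-6356801/3425) = -10526862456/3425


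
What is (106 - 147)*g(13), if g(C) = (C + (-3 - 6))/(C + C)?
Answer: -82/13 ≈ -6.3077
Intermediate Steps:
g(C) = (-9 + C)/(2*C) (g(C) = (C - 9)/((2*C)) = (-9 + C)*(1/(2*C)) = (-9 + C)/(2*C))
(106 - 147)*g(13) = (106 - 147)*((1/2)*(-9 + 13)/13) = -41*4/(2*13) = -41*2/13 = -82/13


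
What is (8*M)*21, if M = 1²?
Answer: 168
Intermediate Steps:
M = 1
(8*M)*21 = (8*1)*21 = 8*21 = 168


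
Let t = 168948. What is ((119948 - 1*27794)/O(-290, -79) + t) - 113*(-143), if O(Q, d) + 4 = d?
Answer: 15271727/83 ≈ 1.8400e+5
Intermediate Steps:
O(Q, d) = -4 + d
((119948 - 1*27794)/O(-290, -79) + t) - 113*(-143) = ((119948 - 1*27794)/(-4 - 79) + 168948) - 113*(-143) = ((119948 - 27794)/(-83) + 168948) - 1*(-16159) = (92154*(-1/83) + 168948) + 16159 = (-92154/83 + 168948) + 16159 = 13930530/83 + 16159 = 15271727/83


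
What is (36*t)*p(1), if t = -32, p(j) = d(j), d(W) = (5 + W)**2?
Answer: -41472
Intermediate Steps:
p(j) = (5 + j)**2
(36*t)*p(1) = (36*(-32))*(5 + 1)**2 = -1152*6**2 = -1152*36 = -41472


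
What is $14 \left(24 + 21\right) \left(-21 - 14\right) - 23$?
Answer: $-22073$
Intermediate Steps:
$14 \left(24 + 21\right) \left(-21 - 14\right) - 23 = 14 \cdot 45 \left(-35\right) - 23 = 14 \left(-1575\right) - 23 = -22050 - 23 = -22073$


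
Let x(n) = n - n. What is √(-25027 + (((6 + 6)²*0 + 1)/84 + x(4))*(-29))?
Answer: I*√44148237/42 ≈ 158.2*I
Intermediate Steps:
x(n) = 0
√(-25027 + (((6 + 6)²*0 + 1)/84 + x(4))*(-29)) = √(-25027 + (((6 + 6)²*0 + 1)/84 + 0)*(-29)) = √(-25027 + ((12²*0 + 1)*(1/84) + 0)*(-29)) = √(-25027 + ((144*0 + 1)*(1/84) + 0)*(-29)) = √(-25027 + ((0 + 1)*(1/84) + 0)*(-29)) = √(-25027 + (1*(1/84) + 0)*(-29)) = √(-25027 + (1/84 + 0)*(-29)) = √(-25027 + (1/84)*(-29)) = √(-25027 - 29/84) = √(-2102297/84) = I*√44148237/42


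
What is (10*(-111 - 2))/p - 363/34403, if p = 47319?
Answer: -56052187/1627915557 ≈ -0.034432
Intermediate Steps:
(10*(-111 - 2))/p - 363/34403 = (10*(-111 - 2))/47319 - 363/34403 = (10*(-113))*(1/47319) - 363*1/34403 = -1130*1/47319 - 363/34403 = -1130/47319 - 363/34403 = -56052187/1627915557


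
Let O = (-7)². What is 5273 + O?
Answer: 5322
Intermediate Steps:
O = 49
5273 + O = 5273 + 49 = 5322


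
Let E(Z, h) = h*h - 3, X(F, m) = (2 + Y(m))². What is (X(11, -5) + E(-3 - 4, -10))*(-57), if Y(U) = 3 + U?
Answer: -5529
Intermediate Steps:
X(F, m) = (5 + m)² (X(F, m) = (2 + (3 + m))² = (5 + m)²)
E(Z, h) = -3 + h² (E(Z, h) = h² - 3 = -3 + h²)
(X(11, -5) + E(-3 - 4, -10))*(-57) = ((5 - 5)² + (-3 + (-10)²))*(-57) = (0² + (-3 + 100))*(-57) = (0 + 97)*(-57) = 97*(-57) = -5529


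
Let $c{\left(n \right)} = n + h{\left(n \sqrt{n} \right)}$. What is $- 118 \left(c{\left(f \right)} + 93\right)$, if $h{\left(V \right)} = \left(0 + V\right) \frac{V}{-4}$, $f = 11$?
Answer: $\frac{53985}{2} \approx 26993.0$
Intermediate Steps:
$h{\left(V \right)} = - \frac{V^{2}}{4}$ ($h{\left(V \right)} = V V \left(- \frac{1}{4}\right) = V \left(- \frac{V}{4}\right) = - \frac{V^{2}}{4}$)
$c{\left(n \right)} = n - \frac{n^{3}}{4}$ ($c{\left(n \right)} = n - \frac{\left(n \sqrt{n}\right)^{2}}{4} = n - \frac{\left(n^{\frac{3}{2}}\right)^{2}}{4} = n - \frac{n^{3}}{4}$)
$- 118 \left(c{\left(f \right)} + 93\right) = - 118 \left(\left(11 - \frac{11^{3}}{4}\right) + 93\right) = - 118 \left(\left(11 - \frac{1331}{4}\right) + 93\right) = - 118 \left(- \frac{1287}{4} + 93\right) = \left(-118\right) \left(- \frac{915}{4}\right) = \frac{53985}{2}$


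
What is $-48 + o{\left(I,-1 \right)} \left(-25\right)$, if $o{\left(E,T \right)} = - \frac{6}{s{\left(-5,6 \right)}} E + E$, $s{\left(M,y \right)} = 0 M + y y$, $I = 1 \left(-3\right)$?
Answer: $\frac{29}{2} \approx 14.5$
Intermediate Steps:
$I = -3$
$s{\left(M,y \right)} = y^{2}$ ($s{\left(M,y \right)} = 0 + y^{2} = y^{2}$)
$o{\left(E,T \right)} = \frac{5 E}{6}$ ($o{\left(E,T \right)} = - \frac{6}{6^{2}} E + E = - \frac{6}{36} E + E = \left(-6\right) \frac{1}{36} E + E = - \frac{E}{6} + E = \frac{5 E}{6}$)
$-48 + o{\left(I,-1 \right)} \left(-25\right) = -48 + \frac{5}{6} \left(-3\right) \left(-25\right) = -48 - - \frac{125}{2} = -48 + \frac{125}{2} = \frac{29}{2}$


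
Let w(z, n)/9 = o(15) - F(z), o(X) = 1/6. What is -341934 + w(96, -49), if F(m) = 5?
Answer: -683955/2 ≈ -3.4198e+5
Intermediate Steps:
o(X) = ⅙
w(z, n) = -87/2 (w(z, n) = 9*(⅙ - 1*5) = 9*(⅙ - 5) = 9*(-29/6) = -87/2)
-341934 + w(96, -49) = -341934 - 87/2 = -683955/2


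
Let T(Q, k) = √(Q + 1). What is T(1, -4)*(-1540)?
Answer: -1540*√2 ≈ -2177.9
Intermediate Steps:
T(Q, k) = √(1 + Q)
T(1, -4)*(-1540) = √(1 + 1)*(-1540) = √2*(-1540) = -1540*√2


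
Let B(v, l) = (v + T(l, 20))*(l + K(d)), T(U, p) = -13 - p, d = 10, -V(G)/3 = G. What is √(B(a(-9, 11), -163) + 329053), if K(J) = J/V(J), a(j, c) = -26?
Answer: √3048207/3 ≈ 581.97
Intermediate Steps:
V(G) = -3*G
K(J) = -⅓ (K(J) = J/((-3*J)) = J*(-1/(3*J)) = -⅓)
B(v, l) = (-33 + v)*(-⅓ + l) (B(v, l) = (v + (-13 - 1*20))*(l - ⅓) = (v + (-13 - 20))*(-⅓ + l) = (v - 33)*(-⅓ + l) = (-33 + v)*(-⅓ + l))
√(B(a(-9, 11), -163) + 329053) = √((11 - 33*(-163) - ⅓*(-26) - 163*(-26)) + 329053) = √((11 + 5379 + 26/3 + 4238) + 329053) = √(28910/3 + 329053) = √(1016069/3) = √3048207/3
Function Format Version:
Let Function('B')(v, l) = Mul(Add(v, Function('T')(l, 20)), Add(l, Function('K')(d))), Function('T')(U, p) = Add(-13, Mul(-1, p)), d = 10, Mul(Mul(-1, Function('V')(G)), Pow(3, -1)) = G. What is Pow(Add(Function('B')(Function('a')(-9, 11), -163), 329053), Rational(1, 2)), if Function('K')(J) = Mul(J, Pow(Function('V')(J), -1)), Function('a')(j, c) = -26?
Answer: Mul(Rational(1, 3), Pow(3048207, Rational(1, 2))) ≈ 581.97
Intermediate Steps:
Function('V')(G) = Mul(-3, G)
Function('K')(J) = Rational(-1, 3) (Function('K')(J) = Mul(J, Pow(Mul(-3, J), -1)) = Mul(J, Mul(Rational(-1, 3), Pow(J, -1))) = Rational(-1, 3))
Function('B')(v, l) = Mul(Add(-33, v), Add(Rational(-1, 3), l)) (Function('B')(v, l) = Mul(Add(v, Add(-13, Mul(-1, 20))), Add(l, Rational(-1, 3))) = Mul(Add(v, Add(-13, -20)), Add(Rational(-1, 3), l)) = Mul(Add(v, -33), Add(Rational(-1, 3), l)) = Mul(Add(-33, v), Add(Rational(-1, 3), l)))
Pow(Add(Function('B')(Function('a')(-9, 11), -163), 329053), Rational(1, 2)) = Pow(Add(Add(11, Mul(-33, -163), Mul(Rational(-1, 3), -26), Mul(-163, -26)), 329053), Rational(1, 2)) = Pow(Add(Add(11, 5379, Rational(26, 3), 4238), 329053), Rational(1, 2)) = Pow(Add(Rational(28910, 3), 329053), Rational(1, 2)) = Pow(Rational(1016069, 3), Rational(1, 2)) = Mul(Rational(1, 3), Pow(3048207, Rational(1, 2)))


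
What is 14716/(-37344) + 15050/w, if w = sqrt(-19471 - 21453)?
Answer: -3679/9336 - 7525*I*sqrt(10231)/10231 ≈ -0.39407 - 74.396*I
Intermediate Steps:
w = 2*I*sqrt(10231) (w = sqrt(-40924) = 2*I*sqrt(10231) ≈ 202.3*I)
14716/(-37344) + 15050/w = 14716/(-37344) + 15050/((2*I*sqrt(10231))) = 14716*(-1/37344) + 15050*(-I*sqrt(10231)/20462) = -3679/9336 - 7525*I*sqrt(10231)/10231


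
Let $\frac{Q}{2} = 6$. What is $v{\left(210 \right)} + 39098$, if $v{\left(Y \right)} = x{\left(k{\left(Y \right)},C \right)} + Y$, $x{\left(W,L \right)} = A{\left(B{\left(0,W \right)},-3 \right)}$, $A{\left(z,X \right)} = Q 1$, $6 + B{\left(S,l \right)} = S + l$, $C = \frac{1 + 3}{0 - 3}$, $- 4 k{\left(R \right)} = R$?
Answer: $39320$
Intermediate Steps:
$Q = 12$ ($Q = 2 \cdot 6 = 12$)
$k{\left(R \right)} = - \frac{R}{4}$
$C = - \frac{4}{3}$ ($C = \frac{4}{-3} = 4 \left(- \frac{1}{3}\right) = - \frac{4}{3} \approx -1.3333$)
$B{\left(S,l \right)} = -6 + S + l$ ($B{\left(S,l \right)} = -6 + \left(S + l\right) = -6 + S + l$)
$A{\left(z,X \right)} = 12$ ($A{\left(z,X \right)} = 12 \cdot 1 = 12$)
$x{\left(W,L \right)} = 12$
$v{\left(Y \right)} = 12 + Y$
$v{\left(210 \right)} + 39098 = \left(12 + 210\right) + 39098 = 222 + 39098 = 39320$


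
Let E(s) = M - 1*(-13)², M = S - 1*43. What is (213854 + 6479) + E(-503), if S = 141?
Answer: 220262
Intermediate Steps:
M = 98 (M = 141 - 1*43 = 141 - 43 = 98)
E(s) = -71 (E(s) = 98 - 1*(-13)² = 98 - 1*169 = 98 - 169 = -71)
(213854 + 6479) + E(-503) = (213854 + 6479) - 71 = 220333 - 71 = 220262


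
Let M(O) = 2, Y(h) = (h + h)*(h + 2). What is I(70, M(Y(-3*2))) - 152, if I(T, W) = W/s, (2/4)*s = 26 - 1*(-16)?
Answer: -6383/42 ≈ -151.98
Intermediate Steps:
Y(h) = 2*h*(2 + h) (Y(h) = (2*h)*(2 + h) = 2*h*(2 + h))
s = 84 (s = 2*(26 - 1*(-16)) = 2*(26 + 16) = 2*42 = 84)
I(T, W) = W/84
I(70, M(Y(-3*2))) - 152 = (1/84)*2 - 152 = 1/42 - 152 = -6383/42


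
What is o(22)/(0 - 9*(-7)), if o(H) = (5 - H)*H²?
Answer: -8228/63 ≈ -130.60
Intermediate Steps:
o(H) = H²*(5 - H)
o(22)/(0 - 9*(-7)) = (22²*(5 - 1*22))/(0 - 9*(-7)) = (484*(5 - 22))/(0 + 63) = (484*(-17))/63 = -8228*1/63 = -8228/63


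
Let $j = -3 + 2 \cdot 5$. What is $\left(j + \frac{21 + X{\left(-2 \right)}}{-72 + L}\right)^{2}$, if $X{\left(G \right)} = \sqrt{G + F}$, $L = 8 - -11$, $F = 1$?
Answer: $\frac{\left(350 - i\right)^{2}}{2809} \approx 43.609 - 0.2492 i$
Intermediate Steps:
$L = 19$ ($L = 8 + 11 = 19$)
$X{\left(G \right)} = \sqrt{1 + G}$ ($X{\left(G \right)} = \sqrt{G + 1} = \sqrt{1 + G}$)
$j = 7$ ($j = -3 + 10 = 7$)
$\left(j + \frac{21 + X{\left(-2 \right)}}{-72 + L}\right)^{2} = \left(7 + \frac{21 + \sqrt{1 - 2}}{-72 + 19}\right)^{2} = \left(7 + \frac{21 + \sqrt{-1}}{-53}\right)^{2} = \left(7 + \left(21 + i\right) \left(- \frac{1}{53}\right)\right)^{2} = \left(7 - \left(\frac{21}{53} + \frac{i}{53}\right)\right)^{2} = \left(\frac{350}{53} - \frac{i}{53}\right)^{2}$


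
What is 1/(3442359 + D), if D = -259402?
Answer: 1/3182957 ≈ 3.1417e-7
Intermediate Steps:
1/(3442359 + D) = 1/(3442359 - 259402) = 1/3182957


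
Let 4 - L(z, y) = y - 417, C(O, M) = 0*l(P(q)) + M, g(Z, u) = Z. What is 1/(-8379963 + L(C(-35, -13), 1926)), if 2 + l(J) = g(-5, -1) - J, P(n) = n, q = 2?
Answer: -1/8381468 ≈ -1.1931e-7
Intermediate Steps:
l(J) = -7 - J (l(J) = -2 + (-5 - J) = -7 - J)
C(O, M) = M (C(O, M) = 0*(-7 - 1*2) + M = 0*(-7 - 2) + M = 0*(-9) + M = 0 + M = M)
L(z, y) = 421 - y (L(z, y) = 4 - (y - 417) = 4 - (-417 + y) = 4 + (417 - y) = 421 - y)
1/(-8379963 + L(C(-35, -13), 1926)) = 1/(-8379963 + (421 - 1*1926)) = 1/(-8379963 + (421 - 1926)) = 1/(-8379963 - 1505) = 1/(-8381468) = -1/8381468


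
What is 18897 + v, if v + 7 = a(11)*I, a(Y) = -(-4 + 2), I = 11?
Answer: 18912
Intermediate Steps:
a(Y) = 2 (a(Y) = -1*(-2) = 2)
v = 15 (v = -7 + 2*11 = -7 + 22 = 15)
18897 + v = 18897 + 15 = 18912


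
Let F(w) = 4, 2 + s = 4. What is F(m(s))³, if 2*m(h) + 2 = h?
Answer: 64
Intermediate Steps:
s = 2 (s = -2 + 4 = 2)
m(h) = -1 + h/2
F(m(s))³ = 4³ = 64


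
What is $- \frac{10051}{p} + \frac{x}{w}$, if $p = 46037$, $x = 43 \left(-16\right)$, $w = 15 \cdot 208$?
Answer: $- \frac{207344}{472485} \approx -0.43884$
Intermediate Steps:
$w = 3120$
$x = -688$
$- \frac{10051}{p} + \frac{x}{w} = - \frac{10051}{46037} - \frac{688}{3120} = \left(-10051\right) \frac{1}{46037} - \frac{43}{195} = - \frac{529}{2423} - \frac{43}{195} = - \frac{207344}{472485}$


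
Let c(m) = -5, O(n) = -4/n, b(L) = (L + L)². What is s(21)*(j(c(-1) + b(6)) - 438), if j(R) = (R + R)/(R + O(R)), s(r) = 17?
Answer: -143177468/19317 ≈ -7412.0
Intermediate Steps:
b(L) = 4*L² (b(L) = (2*L)² = 4*L²)
j(R) = 2*R/(R - 4/R) (j(R) = (R + R)/(R - 4/R) = (2*R)/(R - 4/R) = 2*R/(R - 4/R))
s(21)*(j(c(-1) + b(6)) - 438) = 17*(2*(-5 + 4*6²)²/(-4 + (-5 + 4*6²)²) - 438) = 17*(2*(-5 + 4*36)²/(-4 + (-5 + 4*36)²) - 438) = 17*(2*(-5 + 144)²/(-4 + (-5 + 144)²) - 438) = 17*(2*139²/(-4 + 139²) - 438) = 17*(2*19321/(-4 + 19321) - 438) = 17*(2*19321/19317 - 438) = 17*(2*19321*(1/19317) - 438) = 17*(38642/19317 - 438) = 17*(-8422204/19317) = -143177468/19317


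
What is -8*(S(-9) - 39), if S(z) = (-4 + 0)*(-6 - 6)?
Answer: -72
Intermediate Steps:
S(z) = 48 (S(z) = -4*(-12) = 48)
-8*(S(-9) - 39) = -8*(48 - 39) = -8*9 = -72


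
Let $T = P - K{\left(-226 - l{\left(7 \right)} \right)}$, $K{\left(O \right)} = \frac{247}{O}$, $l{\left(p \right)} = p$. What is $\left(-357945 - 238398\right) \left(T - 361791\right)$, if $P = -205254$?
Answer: $\frac{78789575432634}{233} \approx 3.3815 \cdot 10^{11}$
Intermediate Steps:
$T = - \frac{47823935}{233}$ ($T = -205254 - \frac{247}{-226 - 7} = -205254 - \frac{247}{-233} = -205254 - 247 \left(- \frac{1}{233}\right) = -205254 - - \frac{247}{233} = -205254 + \frac{247}{233} = - \frac{47823935}{233} \approx -2.0525 \cdot 10^{5}$)
$\left(-357945 - 238398\right) \left(T - 361791\right) = \left(-357945 - 238398\right) \left(- \frac{47823935}{233} - 361791\right) = \left(-596343\right) \left(- \frac{132121238}{233}\right) = \frac{78789575432634}{233}$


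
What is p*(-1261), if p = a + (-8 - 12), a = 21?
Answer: -1261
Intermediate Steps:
p = 1 (p = 21 + (-8 - 12) = 21 - 20 = 1)
p*(-1261) = 1*(-1261) = -1261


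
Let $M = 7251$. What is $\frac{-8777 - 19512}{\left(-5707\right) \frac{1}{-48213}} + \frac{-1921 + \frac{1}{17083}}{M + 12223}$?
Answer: $- \frac{1342408016608926}{5617078313} \approx -2.3899 \cdot 10^{5}$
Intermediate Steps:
$\frac{-8777 - 19512}{\left(-5707\right) \frac{1}{-48213}} + \frac{-1921 + \frac{1}{17083}}{M + 12223} = \frac{-8777 - 19512}{\left(-5707\right) \frac{1}{-48213}} + \frac{-1921 + \frac{1}{17083}}{7251 + 12223} = - \frac{28289}{\left(-5707\right) \left(- \frac{1}{48213}\right)} + \frac{-1921 + \frac{1}{17083}}{19474} = - \frac{28289}{\frac{5707}{48213}} - \frac{16408221}{166337171} = \left(-28289\right) \frac{48213}{5707} - \frac{16408221}{166337171} = - \frac{1363897557}{5707} - \frac{16408221}{166337171} = - \frac{1342408016608926}{5617078313}$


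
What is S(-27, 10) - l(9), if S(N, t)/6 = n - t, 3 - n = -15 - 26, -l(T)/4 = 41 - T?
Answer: 332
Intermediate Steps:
l(T) = -164 + 4*T (l(T) = -4*(41 - T) = -164 + 4*T)
n = 44 (n = 3 - (-15 - 26) = 3 - 1*(-41) = 3 + 41 = 44)
S(N, t) = 264 - 6*t (S(N, t) = 6*(44 - t) = 264 - 6*t)
S(-27, 10) - l(9) = (264 - 6*10) - (-164 + 4*9) = (264 - 60) - (-164 + 36) = 204 - 1*(-128) = 204 + 128 = 332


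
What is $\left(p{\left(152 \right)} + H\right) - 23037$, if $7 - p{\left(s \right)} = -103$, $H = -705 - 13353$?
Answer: $-36985$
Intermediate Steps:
$H = -14058$
$p{\left(s \right)} = 110$ ($p{\left(s \right)} = 7 - -103 = 7 + 103 = 110$)
$\left(p{\left(152 \right)} + H\right) - 23037 = \left(110 - 14058\right) - 23037 = -13948 - 23037 = -36985$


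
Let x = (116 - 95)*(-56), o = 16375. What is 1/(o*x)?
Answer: -1/19257000 ≈ -5.1929e-8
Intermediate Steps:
x = -1176 (x = 21*(-56) = -1176)
1/(o*x) = 1/(16375*(-1176)) = (1/16375)*(-1/1176) = -1/19257000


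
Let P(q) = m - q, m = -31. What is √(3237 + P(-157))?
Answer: √3363 ≈ 57.991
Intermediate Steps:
P(q) = -31 - q
√(3237 + P(-157)) = √(3237 + (-31 - 1*(-157))) = √(3237 + (-31 + 157)) = √(3237 + 126) = √3363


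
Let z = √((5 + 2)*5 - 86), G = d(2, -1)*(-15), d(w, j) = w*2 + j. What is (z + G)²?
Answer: (45 - I*√51)² ≈ 1974.0 - 642.73*I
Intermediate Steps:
d(w, j) = j + 2*w (d(w, j) = 2*w + j = j + 2*w)
G = -45 (G = (-1 + 2*2)*(-15) = (-1 + 4)*(-15) = 3*(-15) = -45)
z = I*√51 (z = √(7*5 - 86) = √(35 - 86) = √(-51) = I*√51 ≈ 7.1414*I)
(z + G)² = (I*√51 - 45)² = (-45 + I*√51)²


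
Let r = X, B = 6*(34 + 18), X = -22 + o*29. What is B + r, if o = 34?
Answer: 1276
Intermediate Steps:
X = 964 (X = -22 + 34*29 = -22 + 986 = 964)
B = 312 (B = 6*52 = 312)
r = 964
B + r = 312 + 964 = 1276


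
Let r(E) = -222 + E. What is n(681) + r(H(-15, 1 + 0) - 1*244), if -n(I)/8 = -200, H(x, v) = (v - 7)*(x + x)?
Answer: 1314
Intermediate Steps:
H(x, v) = 2*x*(-7 + v) (H(x, v) = (-7 + v)*(2*x) = 2*x*(-7 + v))
n(I) = 1600 (n(I) = -8*(-200) = 1600)
n(681) + r(H(-15, 1 + 0) - 1*244) = 1600 + (-222 + (2*(-15)*(-7 + (1 + 0)) - 1*244)) = 1600 + (-222 + (2*(-15)*(-7 + 1) - 244)) = 1600 + (-222 + (2*(-15)*(-6) - 244)) = 1600 + (-222 + (180 - 244)) = 1600 + (-222 - 64) = 1600 - 286 = 1314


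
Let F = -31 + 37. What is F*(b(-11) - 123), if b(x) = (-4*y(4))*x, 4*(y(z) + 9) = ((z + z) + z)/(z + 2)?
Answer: -2982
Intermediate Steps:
y(z) = -9 + 3*z/(4*(2 + z)) (y(z) = -9 + (((z + z) + z)/(z + 2))/4 = -9 + ((2*z + z)/(2 + z))/4 = -9 + ((3*z)/(2 + z))/4 = -9 + (3*z/(2 + z))/4 = -9 + 3*z/(4*(2 + z)))
b(x) = 34*x (b(x) = (-3*(-24 - 11*4)/(2 + 4))*x = (-3*(-24 - 44)/6)*x = (-3*(-68)/6)*x = (-4*(-17/2))*x = 34*x)
F = 6
F*(b(-11) - 123) = 6*(34*(-11) - 123) = 6*(-374 - 123) = 6*(-497) = -2982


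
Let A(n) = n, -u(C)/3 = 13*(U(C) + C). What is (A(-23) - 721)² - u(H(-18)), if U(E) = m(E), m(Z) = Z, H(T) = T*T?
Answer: 578808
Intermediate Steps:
H(T) = T²
U(E) = E
u(C) = -78*C (u(C) = -39*(C + C) = -39*2*C = -78*C)
(A(-23) - 721)² - u(H(-18)) = (-23 - 721)² - (-78)*(-18)² = (-744)² - (-78)*324 = 553536 - 1*(-25272) = 553536 + 25272 = 578808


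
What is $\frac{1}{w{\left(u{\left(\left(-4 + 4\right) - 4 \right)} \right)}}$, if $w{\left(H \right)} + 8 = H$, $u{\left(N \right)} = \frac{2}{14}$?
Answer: $- \frac{7}{55} \approx -0.12727$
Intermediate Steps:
$u{\left(N \right)} = \frac{1}{7}$ ($u{\left(N \right)} = 2 \cdot \frac{1}{14} = \frac{1}{7}$)
$w{\left(H \right)} = -8 + H$
$\frac{1}{w{\left(u{\left(\left(-4 + 4\right) - 4 \right)} \right)}} = \frac{1}{-8 + \frac{1}{7}} = \frac{1}{- \frac{55}{7}} = - \frac{7}{55}$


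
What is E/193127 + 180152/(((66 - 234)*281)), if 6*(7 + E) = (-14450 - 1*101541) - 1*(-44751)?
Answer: -631304680/162806061 ≈ -3.8776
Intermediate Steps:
E = -35641/3 (E = -7 + ((-14450 - 1*101541) - 1*(-44751))/6 = -7 + ((-14450 - 101541) + 44751)/6 = -7 + (-115991 + 44751)/6 = -7 + (⅙)*(-71240) = -7 - 35620/3 = -35641/3 ≈ -11880.)
E/193127 + 180152/(((66 - 234)*281)) = -35641/3/193127 + 180152/(((66 - 234)*281)) = -35641/3*1/193127 + 180152/((-168*281)) = -35641/579381 + 180152/(-47208) = -35641/579381 + 180152*(-1/47208) = -35641/579381 - 3217/843 = -631304680/162806061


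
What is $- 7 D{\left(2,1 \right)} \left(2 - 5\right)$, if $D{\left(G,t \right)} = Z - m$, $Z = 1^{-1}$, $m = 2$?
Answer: $-21$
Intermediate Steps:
$Z = 1$
$D{\left(G,t \right)} = -1$ ($D{\left(G,t \right)} = 1 - 2 = -1$)
$- 7 D{\left(2,1 \right)} \left(2 - 5\right) = \left(-7\right) \left(-1\right) \left(2 - 5\right) = 7 \left(2 - 5\right) = 7 \left(-3\right) = -21$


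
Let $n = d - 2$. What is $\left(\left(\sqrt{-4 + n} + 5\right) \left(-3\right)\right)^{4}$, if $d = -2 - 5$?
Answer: $-93636 + 19440 i \sqrt{13} \approx -93636.0 + 70092.0 i$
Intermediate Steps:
$d = -7$
$n = -9$ ($n = -7 - 2 = -9$)
$\left(\left(\sqrt{-4 + n} + 5\right) \left(-3\right)\right)^{4} = \left(\left(\sqrt{-4 - 9} + 5\right) \left(-3\right)\right)^{4} = \left(\left(\sqrt{-13} + 5\right) \left(-3\right)\right)^{4} = \left(\left(i \sqrt{13} + 5\right) \left(-3\right)\right)^{4} = \left(\left(5 + i \sqrt{13}\right) \left(-3\right)\right)^{4} = \left(-15 - 3 i \sqrt{13}\right)^{4}$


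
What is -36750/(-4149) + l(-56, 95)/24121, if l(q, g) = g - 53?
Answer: 295540336/33359343 ≈ 8.8593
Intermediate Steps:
l(q, g) = -53 + g
-36750/(-4149) + l(-56, 95)/24121 = -36750/(-4149) + (-53 + 95)/24121 = -36750*(-1/4149) + 42*(1/24121) = 12250/1383 + 42/24121 = 295540336/33359343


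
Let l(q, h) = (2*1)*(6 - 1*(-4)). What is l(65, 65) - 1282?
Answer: -1262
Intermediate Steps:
l(q, h) = 20 (l(q, h) = 2*(6 + 4) = 2*10 = 20)
l(65, 65) - 1282 = 20 - 1282 = -1262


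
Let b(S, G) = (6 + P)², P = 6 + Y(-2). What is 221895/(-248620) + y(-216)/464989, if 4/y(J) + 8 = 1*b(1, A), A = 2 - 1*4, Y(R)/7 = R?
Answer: -20635796555/23121113036 ≈ -0.89251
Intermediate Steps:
Y(R) = 7*R
A = -2 (A = 2 - 4 = -2)
P = -8 (P = 6 + 7*(-2) = 6 - 14 = -8)
b(S, G) = 4 (b(S, G) = (6 - 8)² = (-2)² = 4)
y(J) = -1 (y(J) = 4/(-8 + 1*4) = 4/(-8 + 4) = 4/(-4) = 4*(-¼) = -1)
221895/(-248620) + y(-216)/464989 = 221895/(-248620) - 1/464989 = 221895*(-1/248620) - 1*1/464989 = -44379/49724 - 1/464989 = -20635796555/23121113036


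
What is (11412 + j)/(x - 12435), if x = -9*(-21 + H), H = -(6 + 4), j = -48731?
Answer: 37319/12156 ≈ 3.0700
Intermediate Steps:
H = -10 (H = -1*10 = -10)
x = 279 (x = -9*(-21 - 10) = -9*(-31) = 279)
(11412 + j)/(x - 12435) = (11412 - 48731)/(279 - 12435) = -37319/(-12156) = -37319*(-1/12156) = 37319/12156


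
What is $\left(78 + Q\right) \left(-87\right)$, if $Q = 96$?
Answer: $-15138$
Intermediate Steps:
$\left(78 + Q\right) \left(-87\right) = \left(78 + 96\right) \left(-87\right) = 174 \left(-87\right) = -15138$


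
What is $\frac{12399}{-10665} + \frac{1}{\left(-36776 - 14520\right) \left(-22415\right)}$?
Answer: $- \frac{950424547033}{817507686240} \approx -1.1626$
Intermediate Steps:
$\frac{12399}{-10665} + \frac{1}{\left(-36776 - 14520\right) \left(-22415\right)} = 12399 \left(- \frac{1}{10665}\right) + \frac{1}{-51296} \left(- \frac{1}{22415}\right) = - \frac{4133}{3555} - - \frac{1}{1149799840} = - \frac{4133}{3555} + \frac{1}{1149799840} = - \frac{950424547033}{817507686240}$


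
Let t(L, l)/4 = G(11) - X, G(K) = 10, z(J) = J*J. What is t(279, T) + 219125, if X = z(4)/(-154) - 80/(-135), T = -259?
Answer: 455639971/2079 ≈ 2.1916e+5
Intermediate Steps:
z(J) = J**2
X = 1016/2079 (X = 4**2/(-154) - 80/(-135) = 16*(-1/154) - 80*(-1/135) = -8/77 + 16/27 = 1016/2079 ≈ 0.48870)
t(L, l) = 79096/2079 (t(L, l) = 4*(10 - 1*1016/2079) = 4*(10 - 1016/2079) = 4*(19774/2079) = 79096/2079)
t(279, T) + 219125 = 79096/2079 + 219125 = 455639971/2079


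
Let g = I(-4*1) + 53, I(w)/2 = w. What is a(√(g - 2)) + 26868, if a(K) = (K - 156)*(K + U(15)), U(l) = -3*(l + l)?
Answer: 40951 - 246*√43 ≈ 39338.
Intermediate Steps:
I(w) = 2*w
U(l) = -6*l
g = 45 (g = 2*(-4*1) + 53 = 2*(-4) + 53 = -8 + 53 = 45)
a(K) = (-156 + K)*(-90 + K) (a(K) = (K - 156)*(K - 6*15) = (-156 + K)*(K - 90) = (-156 + K)*(-90 + K))
a(√(g - 2)) + 26868 = (14040 + (√(45 - 2))² - 246*√(45 - 2)) + 26868 = (14040 + (√43)² - 246*√43) + 26868 = (14040 + 43 - 246*√43) + 26868 = (14083 - 246*√43) + 26868 = 40951 - 246*√43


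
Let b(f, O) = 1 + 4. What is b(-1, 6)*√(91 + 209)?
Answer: 50*√3 ≈ 86.603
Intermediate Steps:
b(f, O) = 5
b(-1, 6)*√(91 + 209) = 5*√(91 + 209) = 5*√300 = 5*(10*√3) = 50*√3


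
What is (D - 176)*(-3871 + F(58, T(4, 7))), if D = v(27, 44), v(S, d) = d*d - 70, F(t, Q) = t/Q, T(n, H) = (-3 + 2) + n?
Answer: -19527950/3 ≈ -6.5093e+6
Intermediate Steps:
T(n, H) = -1 + n
v(S, d) = -70 + d**2 (v(S, d) = d**2 - 70 = -70 + d**2)
D = 1866 (D = -70 + 44**2 = -70 + 1936 = 1866)
(D - 176)*(-3871 + F(58, T(4, 7))) = (1866 - 176)*(-3871 + 58/(-1 + 4)) = 1690*(-3871 + 58/3) = 1690*(-11555/3) = -19527950/3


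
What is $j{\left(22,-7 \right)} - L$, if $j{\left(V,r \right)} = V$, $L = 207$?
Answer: $-185$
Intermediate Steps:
$j{\left(22,-7 \right)} - L = 22 - 207 = -185$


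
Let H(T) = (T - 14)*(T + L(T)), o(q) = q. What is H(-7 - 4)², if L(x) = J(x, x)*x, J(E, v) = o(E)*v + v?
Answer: 931775625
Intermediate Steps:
J(E, v) = v + E*v (J(E, v) = E*v + v = v + E*v)
L(x) = x²*(1 + x) (L(x) = (x*(1 + x))*x = x²*(1 + x))
H(T) = (-14 + T)*(T + T²*(1 + T)) (H(T) = (T - 14)*(T + T²*(1 + T)) = (-14 + T)*(T + T²*(1 + T)))
H(-7 - 4)² = ((-7 - 4)*(-14 + (-7 - 4)³ - 13*(-7 - 4) - 13*(-7 - 4)²))² = (-11*(-14 + (-11)³ - 13*(-11) - 13*(-11)²))² = (-11*(-14 - 1331 + 143 - 13*121))² = (-11*(-14 - 1331 + 143 - 1573))² = (-11*(-2775))² = 30525² = 931775625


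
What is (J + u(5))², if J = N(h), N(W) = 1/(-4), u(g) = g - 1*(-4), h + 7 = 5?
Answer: 1225/16 ≈ 76.563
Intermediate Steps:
h = -2 (h = -7 + 5 = -2)
u(g) = 4 + g (u(g) = g + 4 = 4 + g)
N(W) = -¼ (N(W) = 1*(-¼) = -¼)
J = -¼ ≈ -0.25000
(J + u(5))² = (-¼ + (4 + 5))² = (-¼ + 9)² = (35/4)² = 1225/16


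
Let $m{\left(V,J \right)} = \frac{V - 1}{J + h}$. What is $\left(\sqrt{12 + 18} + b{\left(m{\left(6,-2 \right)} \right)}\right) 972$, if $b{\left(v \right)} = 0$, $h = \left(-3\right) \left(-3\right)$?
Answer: $972 \sqrt{30} \approx 5323.9$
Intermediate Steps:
$h = 9$
$m{\left(V,J \right)} = \frac{-1 + V}{9 + J}$ ($m{\left(V,J \right)} = \frac{V - 1}{J + 9} = \frac{-1 + V}{9 + J}$)
$\left(\sqrt{12 + 18} + b{\left(m{\left(6,-2 \right)} \right)}\right) 972 = \left(\sqrt{12 + 18} + 0\right) 972 = \left(\sqrt{30} + 0\right) 972 = \sqrt{30} \cdot 972 = 972 \sqrt{30}$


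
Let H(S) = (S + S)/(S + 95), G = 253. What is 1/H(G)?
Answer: 174/253 ≈ 0.68775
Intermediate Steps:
H(S) = 2*S/(95 + S) (H(S) = (2*S)/(95 + S) = 2*S/(95 + S))
1/H(G) = 1/(2*253/(95 + 253)) = 1/(2*253/348) = 1/(2*253*(1/348)) = 1/(253/174) = 174/253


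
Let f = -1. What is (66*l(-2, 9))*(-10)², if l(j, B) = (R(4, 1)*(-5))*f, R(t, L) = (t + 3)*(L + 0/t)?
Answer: 231000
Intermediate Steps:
R(t, L) = L*(3 + t) (R(t, L) = (3 + t)*(L + 0) = (3 + t)*L = L*(3 + t))
l(j, B) = 35 (l(j, B) = ((1*(3 + 4))*(-5))*(-1) = ((1*7)*(-5))*(-1) = (7*(-5))*(-1) = -35*(-1) = 35)
(66*l(-2, 9))*(-10)² = (66*35)*(-10)² = 2310*100 = 231000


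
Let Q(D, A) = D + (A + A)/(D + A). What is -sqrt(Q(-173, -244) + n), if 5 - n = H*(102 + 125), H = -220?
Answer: -2*sqrt(2163751701)/417 ≈ -223.10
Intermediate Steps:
Q(D, A) = D + 2*A/(A + D) (Q(D, A) = D + (2*A)/(A + D) = D + 2*A/(A + D))
n = 49945 (n = 5 - (-220)*(102 + 125) = 5 - (-220)*227 = 5 - 1*(-49940) = 5 + 49940 = 49945)
-sqrt(Q(-173, -244) + n) = -sqrt(((-173)**2 + 2*(-244) - 244*(-173))/(-244 - 173) + 49945) = -sqrt((29929 - 488 + 42212)/(-417) + 49945) = -sqrt(-1/417*71653 + 49945) = -sqrt(-71653/417 + 49945) = -sqrt(20755412/417) = -2*sqrt(2163751701)/417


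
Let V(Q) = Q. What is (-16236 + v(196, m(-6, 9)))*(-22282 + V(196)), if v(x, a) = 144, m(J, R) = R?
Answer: 355407912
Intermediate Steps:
(-16236 + v(196, m(-6, 9)))*(-22282 + V(196)) = (-16236 + 144)*(-22282 + 196) = -16092*(-22086) = 355407912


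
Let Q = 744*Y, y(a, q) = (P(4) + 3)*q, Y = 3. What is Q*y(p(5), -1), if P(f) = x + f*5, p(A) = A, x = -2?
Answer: -46872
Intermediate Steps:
P(f) = -2 + 5*f (P(f) = -2 + f*5 = -2 + 5*f)
y(a, q) = 21*q (y(a, q) = ((-2 + 5*4) + 3)*q = ((-2 + 20) + 3)*q = (18 + 3)*q = 21*q)
Q = 2232 (Q = 744*3 = 2232)
Q*y(p(5), -1) = 2232*(21*(-1)) = 2232*(-21) = -46872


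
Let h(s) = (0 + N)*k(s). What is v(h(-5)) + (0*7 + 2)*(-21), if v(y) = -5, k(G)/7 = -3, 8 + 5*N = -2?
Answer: -47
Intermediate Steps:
N = -2 (N = -8/5 + (⅕)*(-2) = -8/5 - ⅖ = -2)
k(G) = -21 (k(G) = 7*(-3) = -21)
h(s) = 42 (h(s) = (0 - 2)*(-21) = -2*(-21) = 42)
v(h(-5)) + (0*7 + 2)*(-21) = -5 + (0*7 + 2)*(-21) = -5 + (0 + 2)*(-21) = -5 + 2*(-21) = -5 - 42 = -47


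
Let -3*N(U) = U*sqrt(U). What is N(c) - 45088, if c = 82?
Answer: -45088 - 82*sqrt(82)/3 ≈ -45336.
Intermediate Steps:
N(U) = -U**(3/2)/3 (N(U) = -U*sqrt(U)/3 = -U**(3/2)/3)
N(c) - 45088 = -82*sqrt(82)/3 - 45088 = -45088 - 82*sqrt(82)/3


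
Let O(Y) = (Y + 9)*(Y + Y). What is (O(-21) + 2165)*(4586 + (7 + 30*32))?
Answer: 14820957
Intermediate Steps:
O(Y) = 2*Y*(9 + Y) (O(Y) = (9 + Y)*(2*Y) = 2*Y*(9 + Y))
(O(-21) + 2165)*(4586 + (7 + 30*32)) = (2*(-21)*(9 - 21) + 2165)*(4586 + (7 + 30*32)) = (2*(-21)*(-12) + 2165)*(4586 + (7 + 960)) = (504 + 2165)*(4586 + 967) = 2669*5553 = 14820957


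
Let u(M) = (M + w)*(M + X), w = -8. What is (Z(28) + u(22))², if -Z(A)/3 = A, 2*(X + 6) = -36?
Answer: 12544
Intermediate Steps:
X = -24 (X = -6 + (½)*(-36) = -6 - 18 = -24)
Z(A) = -3*A
u(M) = (-24 + M)*(-8 + M) (u(M) = (M - 8)*(M - 24) = (-8 + M)*(-24 + M) = (-24 + M)*(-8 + M))
(Z(28) + u(22))² = (-3*28 + (192 + 22² - 32*22))² = (-84 + (192 + 484 - 704))² = (-84 - 28)² = (-112)² = 12544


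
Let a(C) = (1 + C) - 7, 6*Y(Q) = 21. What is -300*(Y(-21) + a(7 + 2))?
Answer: -1950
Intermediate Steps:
Y(Q) = 7/2 (Y(Q) = (1/6)*21 = 7/2)
a(C) = -6 + C
-300*(Y(-21) + a(7 + 2)) = -300*(7/2 + (-6 + (7 + 2))) = -300*(7/2 + (-6 + 9)) = -300*(7/2 + 3) = -300*13/2 = -1950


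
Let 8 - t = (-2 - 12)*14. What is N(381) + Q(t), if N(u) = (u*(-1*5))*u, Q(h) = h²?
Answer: -684189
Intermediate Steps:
t = 204 (t = 8 - (-2 - 12)*14 = 8 - (-14)*14 = 8 - 1*(-196) = 8 + 196 = 204)
N(u) = -5*u² (N(u) = (u*(-5))*u = (-5*u)*u = -5*u²)
N(381) + Q(t) = -5*381² + 204² = -5*145161 + 41616 = -725805 + 41616 = -684189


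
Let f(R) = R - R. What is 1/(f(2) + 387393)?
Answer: 1/387393 ≈ 2.5814e-6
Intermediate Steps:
f(R) = 0
1/(f(2) + 387393) = 1/(0 + 387393) = 1/387393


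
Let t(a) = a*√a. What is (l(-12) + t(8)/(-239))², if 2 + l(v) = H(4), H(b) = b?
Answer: 228996/57121 - 64*√2/239 ≈ 3.6303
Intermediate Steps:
t(a) = a^(3/2)
l(v) = 2 (l(v) = -2 + 4 = 2)
(l(-12) + t(8)/(-239))² = (2 + 8^(3/2)/(-239))² = (2 + (16*√2)*(-1/239))² = (2 - 16*√2/239)²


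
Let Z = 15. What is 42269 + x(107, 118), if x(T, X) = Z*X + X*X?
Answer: 57963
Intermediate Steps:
x(T, X) = X² + 15*X (x(T, X) = 15*X + X*X = 15*X + X² = X² + 15*X)
42269 + x(107, 118) = 42269 + 118*(15 + 118) = 42269 + 118*133 = 42269 + 15694 = 57963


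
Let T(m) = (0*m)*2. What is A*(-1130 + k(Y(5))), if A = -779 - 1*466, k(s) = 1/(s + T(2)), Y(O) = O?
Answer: 1406601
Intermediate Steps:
T(m) = 0 (T(m) = 0*2 = 0)
k(s) = 1/s (k(s) = 1/(s + 0) = 1/s)
A = -1245 (A = -779 - 466 = -1245)
A*(-1130 + k(Y(5))) = -1245*(-1130 + 1/5) = -1245*(-1130 + ⅕) = -1245*(-5649/5) = 1406601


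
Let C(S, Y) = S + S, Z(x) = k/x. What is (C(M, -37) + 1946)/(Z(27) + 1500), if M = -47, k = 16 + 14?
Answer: 8334/6755 ≈ 1.2338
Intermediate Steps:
k = 30
Z(x) = 30/x
C(S, Y) = 2*S
(C(M, -37) + 1946)/(Z(27) + 1500) = (2*(-47) + 1946)/(30/27 + 1500) = (-94 + 1946)/(30*(1/27) + 1500) = 1852/(10/9 + 1500) = 1852/(13510/9) = 1852*(9/13510) = 8334/6755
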